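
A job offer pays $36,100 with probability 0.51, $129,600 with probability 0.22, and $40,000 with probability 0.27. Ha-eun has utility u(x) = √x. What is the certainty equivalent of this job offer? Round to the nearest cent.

E[u] = 0.51·√36100 + 0.22·√129600 + 0.27·√40000 = 0.51·190 + 0.22·360 + 0.27·200 = 230.1
CE = (230.1)² = 52946.01

$52,946.01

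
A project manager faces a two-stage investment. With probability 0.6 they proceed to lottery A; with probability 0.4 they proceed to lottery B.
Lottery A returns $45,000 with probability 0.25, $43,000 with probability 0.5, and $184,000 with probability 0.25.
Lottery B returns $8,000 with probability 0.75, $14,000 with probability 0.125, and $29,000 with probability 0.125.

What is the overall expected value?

$51,800

EV(A) = 0.25 × 45000 + 0.5 × 43000 + 0.25 × 184000 = 11250 + 21500 + 46000 = 78750
EV(B) = 0.75 × 8000 + 0.125 × 14000 + 0.125 × 29000 = 6000 + 1750 + 3625 = 11375
Overall = 0.6 × 78750 + 0.4 × 11375 = 47250 + 4550 = 51800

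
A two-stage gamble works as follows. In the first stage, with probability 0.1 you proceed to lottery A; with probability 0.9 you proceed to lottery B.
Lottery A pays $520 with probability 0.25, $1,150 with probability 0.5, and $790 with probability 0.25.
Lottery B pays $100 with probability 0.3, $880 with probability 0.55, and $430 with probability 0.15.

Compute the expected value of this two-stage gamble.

$610.90

EV(A) = 0.25 × 520 + 0.5 × 1150 + 0.25 × 790 = 130 + 575 + 197.5 = 902.5
EV(B) = 0.3 × 100 + 0.55 × 880 + 0.15 × 430 = 30 + 484 + 64.5 = 578.5
Overall = 0.1 × 902.5 + 0.9 × 578.5 = 90.25 + 520.65 = 610.9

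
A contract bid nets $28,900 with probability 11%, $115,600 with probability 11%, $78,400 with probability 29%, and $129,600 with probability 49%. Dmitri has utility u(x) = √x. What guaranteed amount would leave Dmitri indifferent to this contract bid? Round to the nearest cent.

$98,407.69

E[u] = 0.11·√28900 + 0.11·√115600 + 0.29·√78400 + 0.49·√129600 = 0.11·170 + 0.11·340 + 0.29·280 + 0.49·360 = 313.7
CE = (313.7)² = 98407.69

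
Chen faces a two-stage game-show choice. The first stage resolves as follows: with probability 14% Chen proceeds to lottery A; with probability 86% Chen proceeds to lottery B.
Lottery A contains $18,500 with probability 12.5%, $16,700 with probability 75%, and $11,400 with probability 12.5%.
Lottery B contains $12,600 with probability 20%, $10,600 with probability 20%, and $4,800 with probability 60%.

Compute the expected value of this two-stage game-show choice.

EV(A) = 0.125 × 18500 + 0.75 × 16700 + 0.125 × 11400 = 2312.5 + 12525 + 1425 = 16262.5
EV(B) = 0.2 × 12600 + 0.2 × 10600 + 0.6 × 4800 = 2520 + 2120 + 2880 = 7520
Overall = 0.14 × 16262.5 + 0.86 × 7520 = 2276.75 + 6467.2 = 8743.95

$8,743.95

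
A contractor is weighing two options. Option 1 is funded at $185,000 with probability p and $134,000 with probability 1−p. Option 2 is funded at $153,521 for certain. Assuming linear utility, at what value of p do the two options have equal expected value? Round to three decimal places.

p·185000 + (1−p)·134000 = 153521
51000p + 134000 = 153521
p = (153521 − 134000) / 51000

p = 0.383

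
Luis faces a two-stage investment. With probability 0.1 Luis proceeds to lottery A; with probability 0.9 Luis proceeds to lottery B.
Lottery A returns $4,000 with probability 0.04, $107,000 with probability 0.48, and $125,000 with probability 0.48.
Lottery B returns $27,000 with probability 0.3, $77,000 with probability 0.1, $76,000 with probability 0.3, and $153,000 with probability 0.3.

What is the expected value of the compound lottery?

$87,202

EV(A) = 0.04 × 4000 + 0.48 × 107000 + 0.48 × 125000 = 160 + 51360 + 60000 = 111520
EV(B) = 0.3 × 27000 + 0.1 × 77000 + 0.3 × 76000 + 0.3 × 153000 = 8100 + 7700 + 22800 + 45900 = 84500
Overall = 0.1 × 111520 + 0.9 × 84500 = 11152 + 76050 = 87202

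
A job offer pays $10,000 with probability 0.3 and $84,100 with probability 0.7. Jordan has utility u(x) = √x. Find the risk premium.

E[u] = 0.3·√10000 + 0.7·√84100 = 0.3·100 + 0.7·290 = 233
CE = (233)² = 54289
Risk premium = EV − CE = 61870 − 54289 = 7581

$7,581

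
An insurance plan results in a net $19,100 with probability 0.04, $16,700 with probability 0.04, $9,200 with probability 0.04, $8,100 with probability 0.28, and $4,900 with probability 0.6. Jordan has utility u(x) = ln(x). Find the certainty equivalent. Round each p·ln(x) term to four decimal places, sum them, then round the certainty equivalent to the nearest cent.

$6,415.04

E[u] = 0.04·ln(19100) + 0.04·ln(16700) + 0.04·ln(9200) + 0.28·ln(8100) + 0.6·ln(4900) = 0.3943 + 0.3889 + 0.3651 + 2.5199 + 5.0982 = 8.7664
CE = e^8.7664 ≈ 6415.04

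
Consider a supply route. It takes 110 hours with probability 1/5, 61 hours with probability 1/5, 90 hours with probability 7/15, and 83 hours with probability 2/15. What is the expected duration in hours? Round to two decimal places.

EV = 1/5 × 110 + 1/5 × 61 + 7/15 × 90 + 2/15 × 83 = 22 + 12.2 + 42 + 11.0667 = 87.2667

87.27 hours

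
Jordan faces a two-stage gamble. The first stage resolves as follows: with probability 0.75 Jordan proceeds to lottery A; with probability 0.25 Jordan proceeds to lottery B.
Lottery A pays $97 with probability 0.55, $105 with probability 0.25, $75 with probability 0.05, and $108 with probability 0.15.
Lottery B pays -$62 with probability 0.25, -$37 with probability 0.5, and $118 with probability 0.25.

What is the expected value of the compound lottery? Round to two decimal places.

$73.54

EV(A) = 0.55 × 97 + 0.25 × 105 + 0.05 × 75 + 0.15 × 108 = 53.35 + 26.25 + 3.75 + 16.2 = 99.55
EV(B) = 0.25 × (-62) + 0.5 × (-37) + 0.25 × 118 = -15.5 − 18.5 + 29.5 = -4.5
Overall = 0.75 × 99.55 + 0.25 × (-4.5) = 74.6625 − 1.125 = 73.5375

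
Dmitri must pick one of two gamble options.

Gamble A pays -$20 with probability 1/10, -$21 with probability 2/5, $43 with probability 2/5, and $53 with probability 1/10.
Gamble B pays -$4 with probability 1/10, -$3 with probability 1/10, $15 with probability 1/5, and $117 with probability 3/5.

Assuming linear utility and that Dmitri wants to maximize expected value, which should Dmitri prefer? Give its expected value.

Gamble B ($72.50)

Gamble A = 1/10 × (-20) + 2/5 × (-21) + 2/5 × 43 + 1/10 × 53 = -2 − 8.4 + 17.2 + 5.3 = 12.1
Gamble B = 1/10 × (-4) + 1/10 × (-3) + 1/5 × 15 + 3/5 × 117 = -0.4 − 0.3 + 3 + 70.2 = 72.5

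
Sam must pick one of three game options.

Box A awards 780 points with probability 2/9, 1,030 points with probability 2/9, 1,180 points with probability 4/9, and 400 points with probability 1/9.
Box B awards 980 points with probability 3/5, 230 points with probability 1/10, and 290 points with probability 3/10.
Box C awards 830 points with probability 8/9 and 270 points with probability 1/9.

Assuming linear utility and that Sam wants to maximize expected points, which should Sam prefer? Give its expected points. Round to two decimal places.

Box A (971.11 points)

Box A = 2/9 × 780 + 2/9 × 1030 + 4/9 × 1180 + 1/9 × 400 = 173.3333 + 228.8889 + 524.4444 + 44.4444 = 971.1111
Box B = 3/5 × 980 + 1/10 × 230 + 3/10 × 290 = 588 + 23 + 87 = 698
Box C = 8/9 × 830 + 1/9 × 270 = 737.7778 + 30 = 767.7778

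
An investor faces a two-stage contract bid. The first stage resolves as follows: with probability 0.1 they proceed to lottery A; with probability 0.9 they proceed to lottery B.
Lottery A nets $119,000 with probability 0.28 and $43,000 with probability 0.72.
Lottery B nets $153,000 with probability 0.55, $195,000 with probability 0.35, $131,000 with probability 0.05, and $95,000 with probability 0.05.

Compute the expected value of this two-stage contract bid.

$153,758

EV(A) = 0.28 × 119000 + 0.72 × 43000 = 33320 + 30960 = 64280
EV(B) = 0.55 × 153000 + 0.35 × 195000 + 0.05 × 131000 + 0.05 × 95000 = 84150 + 68250 + 6550 + 4750 = 163700
Overall = 0.1 × 64280 + 0.9 × 163700 = 6428 + 147330 = 153758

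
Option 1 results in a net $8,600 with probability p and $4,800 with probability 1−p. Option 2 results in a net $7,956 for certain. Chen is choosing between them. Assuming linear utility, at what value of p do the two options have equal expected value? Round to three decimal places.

p·8600 + (1−p)·4800 = 7956
3800p + 4800 = 7956
p = (7956 − 4800) / 3800

p = 0.831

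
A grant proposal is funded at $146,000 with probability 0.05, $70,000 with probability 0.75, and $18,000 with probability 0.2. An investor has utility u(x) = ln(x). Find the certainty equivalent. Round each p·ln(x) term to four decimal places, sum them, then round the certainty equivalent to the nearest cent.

$55,348.23

E[u] = 0.05·ln(146000) + 0.75·ln(70000) + 0.2·ln(18000) = 0.5946 + 8.3672 + 1.9596 = 10.9214
CE = e^10.9214 ≈ 55348.23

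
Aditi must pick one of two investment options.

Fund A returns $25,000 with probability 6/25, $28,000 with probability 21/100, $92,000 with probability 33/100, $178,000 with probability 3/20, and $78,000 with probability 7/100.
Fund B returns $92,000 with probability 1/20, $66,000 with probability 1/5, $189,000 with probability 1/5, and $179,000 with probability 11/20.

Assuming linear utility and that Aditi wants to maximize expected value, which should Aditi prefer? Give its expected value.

Fund B ($154,050)

Fund A = 6/25 × 25000 + 21/100 × 28000 + 33/100 × 92000 + 3/20 × 178000 + 7/100 × 78000 = 6000 + 5880 + 30360 + 26700 + 5460 = 74400
Fund B = 1/20 × 92000 + 1/5 × 66000 + 1/5 × 189000 + 11/20 × 179000 = 4600 + 13200 + 37800 + 98450 = 154050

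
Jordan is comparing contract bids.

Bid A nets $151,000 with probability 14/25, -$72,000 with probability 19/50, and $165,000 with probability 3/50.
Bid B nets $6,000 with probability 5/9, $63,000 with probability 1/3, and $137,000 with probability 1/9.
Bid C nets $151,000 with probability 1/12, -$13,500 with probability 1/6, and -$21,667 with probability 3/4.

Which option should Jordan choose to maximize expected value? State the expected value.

Bid A = 14/25 × 151000 + 19/50 × (-72000) + 3/50 × 165000 = 84560 − 27360 + 9900 = 67100
Bid B = 5/9 × 6000 + 1/3 × 63000 + 1/9 × 137000 = 3333.3333 + 21000 + 15222.2222 = 39555.5556
Bid C = 1/12 × 151000 + 1/6 × (-13500) + 3/4 × (-21667) = 12583.3333 − 2250 − 16250.25 = -5916.9167

Bid A ($67,100)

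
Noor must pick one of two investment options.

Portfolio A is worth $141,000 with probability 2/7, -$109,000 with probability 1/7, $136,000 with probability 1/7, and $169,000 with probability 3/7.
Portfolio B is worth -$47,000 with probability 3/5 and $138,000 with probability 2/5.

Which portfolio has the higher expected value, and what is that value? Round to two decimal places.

Portfolio A = 2/7 × 141000 + 1/7 × (-109000) + 1/7 × 136000 + 3/7 × 169000 = 40285.7143 − 15571.4286 + 19428.5714 + 72428.5714 = 116571.4286
Portfolio B = 3/5 × (-47000) + 2/5 × 138000 = -28200 + 55200 = 27000

Portfolio A ($116,571.43)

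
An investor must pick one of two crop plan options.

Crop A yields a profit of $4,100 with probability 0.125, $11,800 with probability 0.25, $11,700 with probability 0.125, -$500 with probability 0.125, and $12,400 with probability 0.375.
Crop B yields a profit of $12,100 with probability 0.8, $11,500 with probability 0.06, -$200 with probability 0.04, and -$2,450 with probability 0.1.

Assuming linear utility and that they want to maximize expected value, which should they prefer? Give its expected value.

Crop B ($10,117)

Crop A = 0.125 × 4100 + 0.25 × 11800 + 0.125 × 11700 + 0.125 × (-500) + 0.375 × 12400 = 512.5 + 2950 + 1462.5 − 62.5 + 4650 = 9512.5
Crop B = 0.8 × 12100 + 0.06 × 11500 + 0.04 × (-200) + 0.1 × (-2450) = 9680 + 690 − 8 − 245 = 10117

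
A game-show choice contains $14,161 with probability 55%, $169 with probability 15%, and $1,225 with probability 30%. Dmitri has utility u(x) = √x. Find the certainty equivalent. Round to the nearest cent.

E[u] = 0.55·√14161 + 0.15·√169 + 0.3·√1225 = 0.55·119 + 0.15·13 + 0.3·35 = 77.9
CE = (77.9)² = 6068.41

$6,068.41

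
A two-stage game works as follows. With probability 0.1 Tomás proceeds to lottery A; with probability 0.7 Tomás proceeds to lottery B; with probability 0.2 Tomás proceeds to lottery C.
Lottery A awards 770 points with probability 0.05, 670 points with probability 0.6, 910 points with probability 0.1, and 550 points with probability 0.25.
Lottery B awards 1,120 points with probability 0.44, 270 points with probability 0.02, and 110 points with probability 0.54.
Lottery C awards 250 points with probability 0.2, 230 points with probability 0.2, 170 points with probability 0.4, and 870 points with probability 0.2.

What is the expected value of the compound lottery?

524.82 points

EV(A) = 0.05 × 770 + 0.6 × 670 + 0.1 × 910 + 0.25 × 550 = 38.5 + 402 + 91 + 137.5 = 669
EV(B) = 0.44 × 1120 + 0.02 × 270 + 0.54 × 110 = 492.8 + 5.4 + 59.4 = 557.6
EV(C) = 0.2 × 250 + 0.2 × 230 + 0.4 × 170 + 0.2 × 870 = 50 + 46 + 68 + 174 = 338
Overall = 0.1 × 669 + 0.7 × 557.6 + 0.2 × 338 = 66.9 + 390.32 + 67.6 = 524.82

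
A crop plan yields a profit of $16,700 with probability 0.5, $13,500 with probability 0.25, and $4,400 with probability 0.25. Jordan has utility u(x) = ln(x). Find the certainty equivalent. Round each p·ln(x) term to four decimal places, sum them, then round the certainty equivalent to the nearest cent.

$11,344.63

E[u] = 0.5·ln(16700) + 0.25·ln(13500) + 0.25·ln(4400) = 4.8616 + 2.3776 + 2.0973 = 9.3365
CE = e^9.3365 ≈ 11344.63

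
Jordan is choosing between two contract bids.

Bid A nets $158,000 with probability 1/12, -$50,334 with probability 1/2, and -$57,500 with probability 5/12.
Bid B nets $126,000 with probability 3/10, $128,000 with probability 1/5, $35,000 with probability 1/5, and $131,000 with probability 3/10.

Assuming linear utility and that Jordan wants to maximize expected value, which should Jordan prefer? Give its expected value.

Bid B ($109,700)

Bid A = 1/12 × 158000 + 1/2 × (-50334) + 5/12 × (-57500) = 13166.6667 − 25167 − 23958.3333 = -35958.6667
Bid B = 3/10 × 126000 + 1/5 × 128000 + 1/5 × 35000 + 3/10 × 131000 = 37800 + 25600 + 7000 + 39300 = 109700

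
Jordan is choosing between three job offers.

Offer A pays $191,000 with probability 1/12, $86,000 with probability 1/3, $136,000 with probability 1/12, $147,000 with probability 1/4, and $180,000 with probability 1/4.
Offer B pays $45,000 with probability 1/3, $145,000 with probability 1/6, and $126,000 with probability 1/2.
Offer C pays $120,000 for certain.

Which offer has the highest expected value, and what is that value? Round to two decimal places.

Offer A ($137,666.67)

Offer A = 1/12 × 191000 + 1/3 × 86000 + 1/12 × 136000 + 1/4 × 147000 + 1/4 × 180000 = 15916.6667 + 28666.6667 + 11333.3333 + 36750 + 45000 = 137666.6667
Offer B = 1/3 × 45000 + 1/6 × 145000 + 1/2 × 126000 = 15000 + 24166.6667 + 63000 = 102166.6667
Offer C: 120000 (certain)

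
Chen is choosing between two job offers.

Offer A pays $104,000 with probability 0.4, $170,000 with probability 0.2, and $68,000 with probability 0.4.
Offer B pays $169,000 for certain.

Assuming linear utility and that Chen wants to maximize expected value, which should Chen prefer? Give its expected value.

Offer A = 0.4 × 104000 + 0.2 × 170000 + 0.4 × 68000 = 41600 + 34000 + 27200 = 102800
Offer B: 169000 (certain)

Offer B ($169,000)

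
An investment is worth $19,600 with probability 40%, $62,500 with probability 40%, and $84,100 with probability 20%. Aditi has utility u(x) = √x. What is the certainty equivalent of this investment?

E[u] = 0.4·√19600 + 0.4·√62500 + 0.2·√84100 = 0.4·140 + 0.4·250 + 0.2·290 = 214
CE = (214)² = 45796

$45,796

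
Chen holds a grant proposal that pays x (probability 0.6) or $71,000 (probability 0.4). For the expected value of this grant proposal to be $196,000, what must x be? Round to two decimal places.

x = $279,333.33

0.6·x + 0.4·71000 = 196000
0.6·x = 196000 − 28400 = 167600
x = 167600 / 0.6 = 279333.3333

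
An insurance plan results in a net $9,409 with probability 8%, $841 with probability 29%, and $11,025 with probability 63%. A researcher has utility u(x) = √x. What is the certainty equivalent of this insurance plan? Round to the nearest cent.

$6,776.58

E[u] = 0.08·√9409 + 0.29·√841 + 0.63·√11025 = 0.08·97 + 0.29·29 + 0.63·105 = 82.32
CE = (82.32)² = 6776.5824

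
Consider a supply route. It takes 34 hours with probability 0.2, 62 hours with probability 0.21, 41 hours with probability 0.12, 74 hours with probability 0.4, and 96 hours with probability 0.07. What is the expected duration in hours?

EV = 0.2 × 34 + 0.21 × 62 + 0.12 × 41 + 0.4 × 74 + 0.07 × 96 = 6.8 + 13.02 + 4.92 + 29.6 + 6.72 = 61.06

61.06 hours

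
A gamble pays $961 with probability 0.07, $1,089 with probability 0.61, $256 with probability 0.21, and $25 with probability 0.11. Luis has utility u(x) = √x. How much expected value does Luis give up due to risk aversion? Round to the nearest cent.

$101.11

E[u] = 0.07·√961 + 0.61·√1089 + 0.21·√256 + 0.11·√25 = 0.07·31 + 0.61·33 + 0.21·16 + 0.11·5 = 26.21
CE = (26.21)² = 686.9641
Risk premium = EV − CE = 788.07 − 686.9641 = 101.1059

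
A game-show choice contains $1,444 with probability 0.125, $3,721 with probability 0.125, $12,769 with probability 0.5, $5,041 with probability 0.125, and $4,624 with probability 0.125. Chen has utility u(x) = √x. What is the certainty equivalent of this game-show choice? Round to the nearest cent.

$7,439.06

E[u] = 0.125·√1444 + 0.125·√3721 + 0.5·√12769 + 0.125·√5041 + 0.125·√4624 = 0.125·38 + 0.125·61 + 0.5·113 + 0.125·71 + 0.125·68 = 86.25
CE = (86.25)² = 7439.0625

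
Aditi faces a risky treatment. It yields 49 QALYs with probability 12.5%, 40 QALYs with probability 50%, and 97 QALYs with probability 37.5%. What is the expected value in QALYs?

EV = 0.125 × 49 + 0.5 × 40 + 0.375 × 97 = 6.125 + 20 + 36.375 = 62.5

62.5 QALYs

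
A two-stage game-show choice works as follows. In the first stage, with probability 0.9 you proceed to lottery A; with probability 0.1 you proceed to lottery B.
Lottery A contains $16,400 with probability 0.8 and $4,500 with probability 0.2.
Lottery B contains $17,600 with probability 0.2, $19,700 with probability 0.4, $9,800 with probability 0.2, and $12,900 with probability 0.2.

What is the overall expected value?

EV(A) = 0.8 × 16400 + 0.2 × 4500 = 13120 + 900 = 14020
EV(B) = 0.2 × 17600 + 0.4 × 19700 + 0.2 × 9800 + 0.2 × 12900 = 3520 + 7880 + 1960 + 2580 = 15940
Overall = 0.9 × 14020 + 0.1 × 15940 = 12618 + 1594 = 14212

$14,212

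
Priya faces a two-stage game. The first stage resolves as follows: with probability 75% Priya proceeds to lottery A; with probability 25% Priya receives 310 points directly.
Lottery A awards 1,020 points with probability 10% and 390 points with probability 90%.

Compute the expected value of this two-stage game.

EV(A) = 0.1 × 1020 + 0.9 × 390 = 102 + 351 = 453
Branch B: 310 (certain)
Overall = 0.75 × 453 + 0.25 × 310 = 339.75 + 77.5 = 417.25

417.25 points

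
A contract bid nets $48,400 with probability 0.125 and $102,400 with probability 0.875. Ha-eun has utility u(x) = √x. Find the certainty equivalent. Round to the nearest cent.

$94,556.25

E[u] = 0.125·√48400 + 0.875·√102400 = 0.125·220 + 0.875·320 = 307.5
CE = (307.5)² = 94556.25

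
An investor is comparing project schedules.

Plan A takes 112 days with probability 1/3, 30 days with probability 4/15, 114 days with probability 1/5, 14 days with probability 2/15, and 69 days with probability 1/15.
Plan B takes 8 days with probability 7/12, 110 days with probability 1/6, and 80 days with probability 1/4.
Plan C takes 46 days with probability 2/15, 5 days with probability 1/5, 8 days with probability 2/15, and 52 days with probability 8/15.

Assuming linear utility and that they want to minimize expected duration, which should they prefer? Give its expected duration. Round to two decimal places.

Plan C (35.93 days)

Plan A = 1/3 × 112 + 4/15 × 30 + 1/5 × 114 + 2/15 × 14 + 1/15 × 69 = 37.3333 + 8 + 22.8 + 1.8667 + 4.6 = 74.6
Plan B = 7/12 × 8 + 1/6 × 110 + 1/4 × 80 = 4.6667 + 18.3333 + 20 = 43
Plan C = 2/15 × 46 + 1/5 × 5 + 2/15 × 8 + 8/15 × 52 = 6.1333 + 1 + 1.0667 + 27.7333 = 35.9333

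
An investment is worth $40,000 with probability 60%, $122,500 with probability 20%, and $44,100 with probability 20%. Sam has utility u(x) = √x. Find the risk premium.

$3,496

E[u] = 0.6·√40000 + 0.2·√122500 + 0.2·√44100 = 0.6·200 + 0.2·350 + 0.2·210 = 232
CE = (232)² = 53824
Risk premium = EV − CE = 57320 − 53824 = 3496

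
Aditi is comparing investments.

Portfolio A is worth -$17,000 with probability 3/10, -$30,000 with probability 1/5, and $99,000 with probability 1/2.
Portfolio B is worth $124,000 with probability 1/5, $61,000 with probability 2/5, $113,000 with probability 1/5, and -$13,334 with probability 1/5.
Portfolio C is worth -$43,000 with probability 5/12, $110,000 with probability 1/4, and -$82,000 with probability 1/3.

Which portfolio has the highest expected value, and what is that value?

Portfolio B ($69,133.20)

Portfolio A = 3/10 × (-17000) + 1/5 × (-30000) + 1/2 × 99000 = -5100 − 6000 + 49500 = 38400
Portfolio B = 1/5 × 124000 + 2/5 × 61000 + 1/5 × 113000 + 1/5 × (-13334) = 24800 + 24400 + 22600 − 2666.8 = 69133.2
Portfolio C = 5/12 × (-43000) + 1/4 × 110000 + 1/3 × (-82000) = -17916.6667 + 27500 − 27333.3333 = -17750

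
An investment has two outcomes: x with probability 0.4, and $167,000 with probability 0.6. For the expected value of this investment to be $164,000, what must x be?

x = $159,500

0.4·x + 0.6·167000 = 164000
0.4·x = 164000 − 100200 = 63800
x = 63800 / 0.4 = 159500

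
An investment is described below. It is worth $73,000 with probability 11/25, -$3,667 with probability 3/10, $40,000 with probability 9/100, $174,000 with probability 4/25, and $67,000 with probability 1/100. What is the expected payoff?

$63,129.90

EV = 11/25 × 73000 + 3/10 × (-3667) + 9/100 × 40000 + 4/25 × 174000 + 1/100 × 67000 = 32120 − 1100.1 + 3600 + 27840 + 670 = 63129.9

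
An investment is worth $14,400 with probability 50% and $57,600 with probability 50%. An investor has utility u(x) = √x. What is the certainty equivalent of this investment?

E[u] = 0.5·√14400 + 0.5·√57600 = 0.5·120 + 0.5·240 = 180
CE = (180)² = 32400

$32,400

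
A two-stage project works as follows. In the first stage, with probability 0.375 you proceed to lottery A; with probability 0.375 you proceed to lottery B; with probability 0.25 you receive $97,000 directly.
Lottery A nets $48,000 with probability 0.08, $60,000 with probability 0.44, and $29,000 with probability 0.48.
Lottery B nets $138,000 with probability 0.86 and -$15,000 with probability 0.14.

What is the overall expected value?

EV(A) = 0.08 × 48000 + 0.44 × 60000 + 0.48 × 29000 = 3840 + 26400 + 13920 = 44160
EV(B) = 0.86 × 138000 + 0.14 × (-15000) = 118680 − 2100 = 116580
Branch C: 97000 (certain)
Overall = 0.375 × 44160 + 0.375 × 116580 + 0.25 × 97000 = 16560 + 43717.5 + 24250 = 84527.5

$84,527.50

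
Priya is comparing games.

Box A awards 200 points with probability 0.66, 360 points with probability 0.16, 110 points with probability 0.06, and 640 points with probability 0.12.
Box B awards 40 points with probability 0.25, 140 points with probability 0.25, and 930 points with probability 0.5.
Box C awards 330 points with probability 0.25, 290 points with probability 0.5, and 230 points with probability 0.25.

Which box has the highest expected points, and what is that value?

Box B (510 points)

Box A = 0.66 × 200 + 0.16 × 360 + 0.06 × 110 + 0.12 × 640 = 132 + 57.6 + 6.6 + 76.8 = 273
Box B = 0.25 × 40 + 0.25 × 140 + 0.5 × 930 = 10 + 35 + 465 = 510
Box C = 0.25 × 330 + 0.5 × 290 + 0.25 × 230 = 82.5 + 145 + 57.5 = 285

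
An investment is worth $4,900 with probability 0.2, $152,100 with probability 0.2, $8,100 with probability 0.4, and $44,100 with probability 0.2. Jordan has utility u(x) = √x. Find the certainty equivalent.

E[u] = 0.2·√4900 + 0.2·√152100 + 0.4·√8100 + 0.2·√44100 = 0.2·70 + 0.2·390 + 0.4·90 + 0.2·210 = 170
CE = (170)² = 28900

$28,900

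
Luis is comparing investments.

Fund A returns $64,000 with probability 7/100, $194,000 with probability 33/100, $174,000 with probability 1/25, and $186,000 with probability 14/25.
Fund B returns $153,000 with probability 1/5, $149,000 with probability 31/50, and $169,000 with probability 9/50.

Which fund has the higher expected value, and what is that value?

Fund A ($179,620)

Fund A = 7/100 × 64000 + 33/100 × 194000 + 1/25 × 174000 + 14/25 × 186000 = 4480 + 64020 + 6960 + 104160 = 179620
Fund B = 1/5 × 153000 + 31/50 × 149000 + 9/50 × 169000 = 30600 + 92380 + 30420 = 153400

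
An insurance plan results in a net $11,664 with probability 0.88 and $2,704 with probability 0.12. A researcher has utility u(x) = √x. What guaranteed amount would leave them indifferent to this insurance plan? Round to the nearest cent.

E[u] = 0.88·√11664 + 0.12·√2704 = 0.88·108 + 0.12·52 = 101.28
CE = (101.28)² = 10257.6384

$10,257.64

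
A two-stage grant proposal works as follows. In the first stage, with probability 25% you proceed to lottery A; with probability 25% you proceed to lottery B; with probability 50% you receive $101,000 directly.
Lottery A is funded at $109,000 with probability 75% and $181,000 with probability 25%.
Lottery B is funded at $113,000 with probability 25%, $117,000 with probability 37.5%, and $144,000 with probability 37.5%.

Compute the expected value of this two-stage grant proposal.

$113,781.25

EV(A) = 0.75 × 109000 + 0.25 × 181000 = 81750 + 45250 = 127000
EV(B) = 0.25 × 113000 + 0.375 × 117000 + 0.375 × 144000 = 28250 + 43875 + 54000 = 126125
Branch C: 101000 (certain)
Overall = 0.25 × 127000 + 0.25 × 126125 + 0.5 × 101000 = 31750 + 31531.25 + 50500 = 113781.25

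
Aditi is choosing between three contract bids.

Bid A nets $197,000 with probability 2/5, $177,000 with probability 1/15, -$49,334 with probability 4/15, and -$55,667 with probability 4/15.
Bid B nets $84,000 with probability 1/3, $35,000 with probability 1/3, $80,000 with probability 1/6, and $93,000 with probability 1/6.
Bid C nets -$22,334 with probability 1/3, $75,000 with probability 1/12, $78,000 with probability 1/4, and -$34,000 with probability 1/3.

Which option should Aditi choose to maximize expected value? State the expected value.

Bid B ($68,500)

Bid A = 2/5 × 197000 + 1/15 × 177000 + 4/15 × (-49334) + 4/15 × (-55667) = 78800 + 11800 − 13155.7333 − 14844.5333 = 62599.7333
Bid B = 1/3 × 84000 + 1/3 × 35000 + 1/6 × 80000 + 1/6 × 93000 = 28000 + 11666.6667 + 13333.3333 + 15500 = 68500
Bid C = 1/3 × (-22334) + 1/12 × 75000 + 1/4 × 78000 + 1/3 × (-34000) = -7444.6667 + 6250 + 19500 − 11333.3333 = 6972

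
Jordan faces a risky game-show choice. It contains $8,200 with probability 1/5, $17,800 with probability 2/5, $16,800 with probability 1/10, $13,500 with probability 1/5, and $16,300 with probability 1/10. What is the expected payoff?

EV = 1/5 × 8200 + 2/5 × 17800 + 1/10 × 16800 + 1/5 × 13500 + 1/10 × 16300 = 1640 + 7120 + 1680 + 2700 + 1630 = 14770

$14,770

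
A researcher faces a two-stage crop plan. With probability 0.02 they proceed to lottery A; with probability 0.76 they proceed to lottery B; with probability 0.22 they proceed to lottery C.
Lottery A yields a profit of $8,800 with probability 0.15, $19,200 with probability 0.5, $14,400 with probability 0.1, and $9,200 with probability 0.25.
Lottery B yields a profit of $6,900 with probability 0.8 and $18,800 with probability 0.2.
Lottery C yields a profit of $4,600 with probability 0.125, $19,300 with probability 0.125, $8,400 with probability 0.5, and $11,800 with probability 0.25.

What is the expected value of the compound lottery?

$9,576.25

EV(A) = 0.15 × 8800 + 0.5 × 19200 + 0.1 × 14400 + 0.25 × 9200 = 1320 + 9600 + 1440 + 2300 = 14660
EV(B) = 0.8 × 6900 + 0.2 × 18800 = 5520 + 3760 = 9280
EV(C) = 0.125 × 4600 + 0.125 × 19300 + 0.5 × 8400 + 0.25 × 11800 = 575 + 2412.5 + 4200 + 2950 = 10137.5
Overall = 0.02 × 14660 + 0.76 × 9280 + 0.22 × 10137.5 = 293.2 + 7052.8 + 2230.25 = 9576.25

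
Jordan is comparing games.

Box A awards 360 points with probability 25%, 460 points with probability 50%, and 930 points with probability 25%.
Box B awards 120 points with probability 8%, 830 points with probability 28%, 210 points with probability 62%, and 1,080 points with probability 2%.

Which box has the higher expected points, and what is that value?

Box A (552.5 points)

Box A = 0.25 × 360 + 0.5 × 460 + 0.25 × 930 = 90 + 230 + 232.5 = 552.5
Box B = 0.08 × 120 + 0.28 × 830 + 0.62 × 210 + 0.02 × 1080 = 9.6 + 232.4 + 130.2 + 21.6 = 393.8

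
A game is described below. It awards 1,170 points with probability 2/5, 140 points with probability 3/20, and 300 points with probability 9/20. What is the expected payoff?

624 points

EV = 2/5 × 1170 + 3/20 × 140 + 9/20 × 300 = 468 + 21 + 135 = 624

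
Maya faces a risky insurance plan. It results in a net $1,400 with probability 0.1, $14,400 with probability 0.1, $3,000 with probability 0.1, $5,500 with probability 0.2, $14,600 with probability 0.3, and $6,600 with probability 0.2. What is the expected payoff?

$8,680

EV = 0.1 × 1400 + 0.1 × 14400 + 0.1 × 3000 + 0.2 × 5500 + 0.3 × 14600 + 0.2 × 6600 = 140 + 1440 + 300 + 1100 + 4380 + 1320 = 8680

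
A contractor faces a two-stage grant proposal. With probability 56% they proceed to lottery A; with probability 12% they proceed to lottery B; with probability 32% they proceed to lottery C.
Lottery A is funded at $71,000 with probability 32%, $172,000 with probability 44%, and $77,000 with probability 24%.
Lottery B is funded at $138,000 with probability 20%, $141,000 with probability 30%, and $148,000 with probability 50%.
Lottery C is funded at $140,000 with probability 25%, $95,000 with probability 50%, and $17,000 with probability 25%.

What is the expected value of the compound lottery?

EV(A) = 0.32 × 71000 + 0.44 × 172000 + 0.24 × 77000 = 22720 + 75680 + 18480 = 116880
EV(B) = 0.2 × 138000 + 0.3 × 141000 + 0.5 × 148000 = 27600 + 42300 + 74000 = 143900
EV(C) = 0.25 × 140000 + 0.5 × 95000 + 0.25 × 17000 = 35000 + 47500 + 4250 = 86750
Overall = 0.56 × 116880 + 0.12 × 143900 + 0.32 × 86750 = 65452.8 + 17268 + 27760 = 110480.8

$110,480.80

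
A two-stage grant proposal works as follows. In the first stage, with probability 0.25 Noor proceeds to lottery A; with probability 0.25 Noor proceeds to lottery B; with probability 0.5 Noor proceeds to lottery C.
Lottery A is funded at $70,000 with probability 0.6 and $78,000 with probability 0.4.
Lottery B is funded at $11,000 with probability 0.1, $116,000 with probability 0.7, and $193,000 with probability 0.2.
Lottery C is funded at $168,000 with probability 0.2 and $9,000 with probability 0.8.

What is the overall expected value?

$68,925

EV(A) = 0.6 × 70000 + 0.4 × 78000 = 42000 + 31200 = 73200
EV(B) = 0.1 × 11000 + 0.7 × 116000 + 0.2 × 193000 = 1100 + 81200 + 38600 = 120900
EV(C) = 0.2 × 168000 + 0.8 × 9000 = 33600 + 7200 = 40800
Overall = 0.25 × 73200 + 0.25 × 120900 + 0.5 × 40800 = 18300 + 30225 + 20400 = 68925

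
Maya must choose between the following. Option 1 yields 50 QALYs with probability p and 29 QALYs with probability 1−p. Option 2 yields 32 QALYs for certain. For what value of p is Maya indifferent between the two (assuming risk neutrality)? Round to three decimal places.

p = 0.143

p·50 + (1−p)·29 = 32
21p + 29 = 32
p = (32 − 29) / 21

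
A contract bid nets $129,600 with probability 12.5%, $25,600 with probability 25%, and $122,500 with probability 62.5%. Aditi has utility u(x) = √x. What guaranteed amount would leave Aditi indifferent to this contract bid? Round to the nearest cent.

E[u] = 0.125·√129600 + 0.25·√25600 + 0.625·√122500 = 0.125·360 + 0.25·160 + 0.625·350 = 303.75
CE = (303.75)² = 92264.0625

$92,264.06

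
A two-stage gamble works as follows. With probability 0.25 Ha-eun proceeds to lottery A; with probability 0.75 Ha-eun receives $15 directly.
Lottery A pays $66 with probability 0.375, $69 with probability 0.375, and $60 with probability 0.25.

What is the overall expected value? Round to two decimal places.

EV(A) = 0.375 × 66 + 0.375 × 69 + 0.25 × 60 = 24.75 + 25.875 + 15 = 65.625
Branch B: 15 (certain)
Overall = 0.25 × 65.625 + 0.75 × 15 = 16.40625 + 11.25 = 27.65625

$27.66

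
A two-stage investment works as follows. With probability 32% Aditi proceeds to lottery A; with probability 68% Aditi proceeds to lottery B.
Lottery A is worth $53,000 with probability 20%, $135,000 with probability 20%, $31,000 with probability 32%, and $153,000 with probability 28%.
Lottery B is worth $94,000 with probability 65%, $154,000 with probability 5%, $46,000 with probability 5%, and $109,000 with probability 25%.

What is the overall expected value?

$95,793.20

EV(A) = 0.2 × 53000 + 0.2 × 135000 + 0.32 × 31000 + 0.28 × 153000 = 10600 + 27000 + 9920 + 42840 = 90360
EV(B) = 0.65 × 94000 + 0.05 × 154000 + 0.05 × 46000 + 0.25 × 109000 = 61100 + 7700 + 2300 + 27250 = 98350
Overall = 0.32 × 90360 + 0.68 × 98350 = 28915.2 + 66878 = 95793.2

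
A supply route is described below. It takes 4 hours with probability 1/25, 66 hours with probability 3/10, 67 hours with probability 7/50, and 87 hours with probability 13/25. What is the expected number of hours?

74.58 hours

EV = 1/25 × 4 + 3/10 × 66 + 7/50 × 67 + 13/25 × 87 = 0.16 + 19.8 + 9.38 + 45.24 = 74.58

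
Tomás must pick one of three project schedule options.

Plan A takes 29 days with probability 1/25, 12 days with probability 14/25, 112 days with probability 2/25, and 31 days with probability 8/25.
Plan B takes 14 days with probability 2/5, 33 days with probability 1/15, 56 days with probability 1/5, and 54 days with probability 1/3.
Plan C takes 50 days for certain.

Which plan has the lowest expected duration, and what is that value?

Plan A = 1/25 × 29 + 14/25 × 12 + 2/25 × 112 + 8/25 × 31 = 1.16 + 6.72 + 8.96 + 9.92 = 26.76
Plan B = 2/5 × 14 + 1/15 × 33 + 1/5 × 56 + 1/3 × 54 = 5.6 + 2.2 + 11.2 + 18 = 37
Plan C: 50 (certain)

Plan A (26.76 days)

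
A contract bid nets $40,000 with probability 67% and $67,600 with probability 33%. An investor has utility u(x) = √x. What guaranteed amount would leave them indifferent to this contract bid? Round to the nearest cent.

$48,312.04

E[u] = 0.67·√40000 + 0.33·√67600 = 0.67·200 + 0.33·260 = 219.8
CE = (219.8)² = 48312.04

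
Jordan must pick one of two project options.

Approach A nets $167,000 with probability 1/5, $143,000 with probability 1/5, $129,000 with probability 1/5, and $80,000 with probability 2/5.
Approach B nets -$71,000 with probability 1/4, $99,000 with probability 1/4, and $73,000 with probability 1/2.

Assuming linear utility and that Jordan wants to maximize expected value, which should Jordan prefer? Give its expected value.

Approach A = 1/5 × 167000 + 1/5 × 143000 + 1/5 × 129000 + 2/5 × 80000 = 33400 + 28600 + 25800 + 32000 = 119800
Approach B = 1/4 × (-71000) + 1/4 × 99000 + 1/2 × 73000 = -17750 + 24750 + 36500 = 43500

Approach A ($119,800)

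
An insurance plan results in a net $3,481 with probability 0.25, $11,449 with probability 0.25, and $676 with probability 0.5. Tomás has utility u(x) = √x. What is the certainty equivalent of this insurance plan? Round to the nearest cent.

$2,970.25

E[u] = 0.25·√3481 + 0.25·√11449 + 0.5·√676 = 0.25·59 + 0.25·107 + 0.5·26 = 54.5
CE = (54.5)² = 2970.25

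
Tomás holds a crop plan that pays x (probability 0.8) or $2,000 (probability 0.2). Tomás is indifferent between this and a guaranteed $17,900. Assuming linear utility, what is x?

x = $21,875

0.8·x + 0.2·2000 = 17900
0.8·x = 17900 − 400 = 17500
x = 17500 / 0.8 = 21875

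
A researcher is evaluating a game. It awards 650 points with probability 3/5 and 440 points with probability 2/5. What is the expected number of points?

566 points

EV = 3/5 × 650 + 2/5 × 440 = 390 + 176 = 566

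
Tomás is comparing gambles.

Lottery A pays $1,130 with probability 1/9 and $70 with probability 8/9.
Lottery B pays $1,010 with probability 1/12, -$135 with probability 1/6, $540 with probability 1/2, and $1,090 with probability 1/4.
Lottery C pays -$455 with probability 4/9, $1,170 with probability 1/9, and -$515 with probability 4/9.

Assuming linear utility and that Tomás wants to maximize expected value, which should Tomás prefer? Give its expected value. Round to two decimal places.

Lottery A = 1/9 × 1130 + 8/9 × 70 = 125.5556 + 62.2222 = 187.7778
Lottery B = 1/12 × 1010 + 1/6 × (-135) + 1/2 × 540 + 1/4 × 1090 = 84.1667 − 22.5 + 270 + 272.5 = 604.1667
Lottery C = 4/9 × (-455) + 1/9 × 1170 + 4/9 × (-515) = -202.2222 + 130 − 228.8889 = -301.1111

Lottery B ($604.17)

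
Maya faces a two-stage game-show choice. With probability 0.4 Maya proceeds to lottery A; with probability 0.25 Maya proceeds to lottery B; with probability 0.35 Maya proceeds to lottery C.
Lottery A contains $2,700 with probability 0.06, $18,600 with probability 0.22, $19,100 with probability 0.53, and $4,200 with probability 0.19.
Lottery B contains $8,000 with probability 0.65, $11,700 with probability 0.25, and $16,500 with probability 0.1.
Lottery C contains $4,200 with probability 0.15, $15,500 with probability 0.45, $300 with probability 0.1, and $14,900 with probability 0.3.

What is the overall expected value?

EV(A) = 0.06 × 2700 + 0.22 × 18600 + 0.53 × 19100 + 0.19 × 4200 = 162 + 4092 + 10123 + 798 = 15175
EV(B) = 0.65 × 8000 + 0.25 × 11700 + 0.1 × 16500 = 5200 + 2925 + 1650 = 9775
EV(C) = 0.15 × 4200 + 0.45 × 15500 + 0.1 × 300 + 0.3 × 14900 = 630 + 6975 + 30 + 4470 = 12105
Overall = 0.4 × 15175 + 0.25 × 9775 + 0.35 × 12105 = 6070 + 2443.75 + 4236.75 = 12750.5

$12,750.50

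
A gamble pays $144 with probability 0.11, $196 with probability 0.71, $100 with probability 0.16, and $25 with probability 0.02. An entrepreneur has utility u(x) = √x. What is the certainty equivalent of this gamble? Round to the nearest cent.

$167.96

E[u] = 0.11·√144 + 0.71·√196 + 0.16·√100 + 0.02·√25 = 0.11·12 + 0.71·14 + 0.16·10 + 0.02·5 = 12.96
CE = (12.96)² = 167.9616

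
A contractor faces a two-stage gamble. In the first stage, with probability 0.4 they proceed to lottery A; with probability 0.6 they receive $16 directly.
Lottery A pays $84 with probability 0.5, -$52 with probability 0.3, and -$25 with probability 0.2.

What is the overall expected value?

$18.16

EV(A) = 0.5 × 84 + 0.3 × (-52) + 0.2 × (-25) = 42 − 15.6 − 5 = 21.4
Branch B: 16 (certain)
Overall = 0.4 × 21.4 + 0.6 × 16 = 8.56 + 9.6 = 18.16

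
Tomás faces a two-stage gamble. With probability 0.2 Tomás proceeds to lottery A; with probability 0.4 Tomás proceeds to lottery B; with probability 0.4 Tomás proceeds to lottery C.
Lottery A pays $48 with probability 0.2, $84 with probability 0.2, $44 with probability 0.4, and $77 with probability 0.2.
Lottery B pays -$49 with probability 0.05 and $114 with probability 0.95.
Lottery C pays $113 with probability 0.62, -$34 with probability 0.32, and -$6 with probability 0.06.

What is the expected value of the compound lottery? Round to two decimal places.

EV(A) = 0.2 × 48 + 0.2 × 84 + 0.4 × 44 + 0.2 × 77 = 9.6 + 16.8 + 17.6 + 15.4 = 59.4
EV(B) = 0.05 × (-49) + 0.95 × 114 = -2.45 + 108.3 = 105.85
EV(C) = 0.62 × 113 + 0.32 × (-34) + 0.06 × (-6) = 70.06 − 10.88 − 0.36 = 58.82
Overall = 0.2 × 59.4 + 0.4 × 105.85 + 0.4 × 58.82 = 11.88 + 42.34 + 23.528 = 77.748

$77.75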